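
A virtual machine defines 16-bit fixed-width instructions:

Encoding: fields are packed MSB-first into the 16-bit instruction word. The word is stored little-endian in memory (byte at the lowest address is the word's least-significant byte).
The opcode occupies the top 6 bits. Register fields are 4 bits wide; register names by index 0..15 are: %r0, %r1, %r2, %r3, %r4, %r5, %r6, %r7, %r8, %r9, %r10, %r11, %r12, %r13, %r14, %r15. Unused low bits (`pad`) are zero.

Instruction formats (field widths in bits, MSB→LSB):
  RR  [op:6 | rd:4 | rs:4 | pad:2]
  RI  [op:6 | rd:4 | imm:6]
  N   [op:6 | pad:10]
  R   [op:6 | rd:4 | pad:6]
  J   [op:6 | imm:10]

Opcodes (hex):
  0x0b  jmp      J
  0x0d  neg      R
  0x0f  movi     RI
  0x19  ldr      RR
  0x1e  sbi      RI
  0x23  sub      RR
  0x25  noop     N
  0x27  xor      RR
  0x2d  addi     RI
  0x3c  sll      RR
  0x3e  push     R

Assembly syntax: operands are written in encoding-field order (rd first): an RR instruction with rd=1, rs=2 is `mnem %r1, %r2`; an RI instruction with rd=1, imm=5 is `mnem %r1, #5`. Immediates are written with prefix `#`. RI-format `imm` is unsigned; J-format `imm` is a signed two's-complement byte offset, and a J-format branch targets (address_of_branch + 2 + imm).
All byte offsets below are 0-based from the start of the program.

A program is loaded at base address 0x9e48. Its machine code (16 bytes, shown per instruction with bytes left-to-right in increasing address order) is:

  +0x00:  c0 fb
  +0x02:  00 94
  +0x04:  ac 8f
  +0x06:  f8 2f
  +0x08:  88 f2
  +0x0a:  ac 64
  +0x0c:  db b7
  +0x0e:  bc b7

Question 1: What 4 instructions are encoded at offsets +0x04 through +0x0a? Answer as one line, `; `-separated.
sub %r14, %r11; jmp #-8; sll %r10, %r2; ldr %r2, %r11

[04] ac 8f → 0x8fac
  opcode bits[15:10]=0x23: sub/RR
  rd: (w>>6)&0xf=0xe → %r14
  rs: (w>>2)&0xf=0xb → %r11
[06] f8 2f → 0x2ff8
  opcode bits[15:10]=0xb: jmp/J
  imm: (w>>0)&0x3ff=0x3f8 (s10→-8) → #-8
[08] 88 f2 → 0xf288
  opcode bits[15:10]=0x3c: sll/RR
  rd: (w>>6)&0xf=0xa → %r10
  rs: (w>>2)&0xf=0x2 → %r2
[0a] ac 64 → 0x64ac
  opcode bits[15:10]=0x19: ldr/RR
  rd: (w>>6)&0xf=0x2 → %r2
  rs: (w>>2)&0xf=0xb → %r11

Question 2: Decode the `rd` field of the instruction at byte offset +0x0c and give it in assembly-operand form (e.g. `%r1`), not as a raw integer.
@+0c  little-endian(db b7) = 0xb7db
  op=0xb7db>>10=0x2d ⇒ addi (RI)
  [9:6] rd=15 = %r15
  [5:0] imm=27 = #27

%r15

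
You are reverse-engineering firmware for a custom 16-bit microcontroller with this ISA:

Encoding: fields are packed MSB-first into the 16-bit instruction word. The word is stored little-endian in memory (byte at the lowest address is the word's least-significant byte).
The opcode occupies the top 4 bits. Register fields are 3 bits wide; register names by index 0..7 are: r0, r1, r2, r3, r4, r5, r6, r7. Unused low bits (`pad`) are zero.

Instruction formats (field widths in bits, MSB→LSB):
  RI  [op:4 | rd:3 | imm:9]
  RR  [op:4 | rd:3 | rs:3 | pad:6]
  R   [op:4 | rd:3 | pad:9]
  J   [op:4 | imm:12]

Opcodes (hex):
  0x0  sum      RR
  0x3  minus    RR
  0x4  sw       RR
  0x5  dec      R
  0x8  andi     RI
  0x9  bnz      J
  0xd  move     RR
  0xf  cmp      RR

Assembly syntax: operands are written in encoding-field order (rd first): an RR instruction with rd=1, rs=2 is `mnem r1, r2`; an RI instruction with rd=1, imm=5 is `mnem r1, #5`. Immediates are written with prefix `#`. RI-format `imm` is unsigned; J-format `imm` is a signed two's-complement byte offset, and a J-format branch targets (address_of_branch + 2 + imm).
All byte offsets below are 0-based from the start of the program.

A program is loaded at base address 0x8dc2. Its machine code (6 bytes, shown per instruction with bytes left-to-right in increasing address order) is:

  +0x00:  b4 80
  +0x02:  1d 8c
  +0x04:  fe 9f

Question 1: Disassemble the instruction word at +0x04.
[04] fe 9f → 0x9ffe
  op=0x9ffe>>12=0x9 ⇒ bnz (J)
  [11:0] imm=4094 (s12→-2) = #-2

bnz #-2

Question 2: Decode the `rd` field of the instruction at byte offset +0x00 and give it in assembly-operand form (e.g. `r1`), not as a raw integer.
@+00  little-endian(b4 80) = 0x80b4
  op=0x80b4>>12=0x8 ⇒ andi (RI)
  [11:9] rd=0 = r0
  [8:0] imm=180 = #180

r0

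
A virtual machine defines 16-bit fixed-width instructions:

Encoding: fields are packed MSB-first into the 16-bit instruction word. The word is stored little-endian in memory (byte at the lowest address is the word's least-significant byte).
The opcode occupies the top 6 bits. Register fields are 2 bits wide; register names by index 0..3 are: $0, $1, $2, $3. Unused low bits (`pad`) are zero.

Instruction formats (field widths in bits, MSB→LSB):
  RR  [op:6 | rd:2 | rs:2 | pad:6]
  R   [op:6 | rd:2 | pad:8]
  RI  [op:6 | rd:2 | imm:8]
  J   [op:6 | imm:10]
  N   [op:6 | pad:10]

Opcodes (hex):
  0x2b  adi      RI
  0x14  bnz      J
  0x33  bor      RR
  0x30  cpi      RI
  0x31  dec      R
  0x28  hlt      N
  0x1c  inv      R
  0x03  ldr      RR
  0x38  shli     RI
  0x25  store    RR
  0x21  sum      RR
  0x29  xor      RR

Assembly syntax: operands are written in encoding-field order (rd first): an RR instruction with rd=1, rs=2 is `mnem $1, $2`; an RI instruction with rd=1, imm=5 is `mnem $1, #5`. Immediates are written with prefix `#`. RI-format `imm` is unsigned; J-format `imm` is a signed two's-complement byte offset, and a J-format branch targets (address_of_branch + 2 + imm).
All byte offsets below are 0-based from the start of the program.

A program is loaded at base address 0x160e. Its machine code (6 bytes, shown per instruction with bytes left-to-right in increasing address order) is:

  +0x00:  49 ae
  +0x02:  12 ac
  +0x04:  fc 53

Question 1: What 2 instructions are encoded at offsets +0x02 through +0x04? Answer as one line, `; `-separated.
+0x02: 12 ac ⇒ word 0xac12 (little)
  top 6b → 0x2b → adi [RI]
  [9:8] rd=0 = $0
  [7:0] imm=18 = #18
+0x04: fc 53 ⇒ word 0x53fc (little)
  top 6b → 0x14 → bnz [J]
  [9:0] imm=1020 (s10→-4) = #-4

adi $0, #18; bnz #-4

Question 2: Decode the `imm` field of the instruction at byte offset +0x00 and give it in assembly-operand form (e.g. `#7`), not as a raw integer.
#73

@+00  little-endian(49 ae) = 0xae49
  top 6b → 0x2b → adi [RI]
  rd: (w>>8)&0x3=0x2 → $2
  imm: (w>>0)&0xff=0x49 → #73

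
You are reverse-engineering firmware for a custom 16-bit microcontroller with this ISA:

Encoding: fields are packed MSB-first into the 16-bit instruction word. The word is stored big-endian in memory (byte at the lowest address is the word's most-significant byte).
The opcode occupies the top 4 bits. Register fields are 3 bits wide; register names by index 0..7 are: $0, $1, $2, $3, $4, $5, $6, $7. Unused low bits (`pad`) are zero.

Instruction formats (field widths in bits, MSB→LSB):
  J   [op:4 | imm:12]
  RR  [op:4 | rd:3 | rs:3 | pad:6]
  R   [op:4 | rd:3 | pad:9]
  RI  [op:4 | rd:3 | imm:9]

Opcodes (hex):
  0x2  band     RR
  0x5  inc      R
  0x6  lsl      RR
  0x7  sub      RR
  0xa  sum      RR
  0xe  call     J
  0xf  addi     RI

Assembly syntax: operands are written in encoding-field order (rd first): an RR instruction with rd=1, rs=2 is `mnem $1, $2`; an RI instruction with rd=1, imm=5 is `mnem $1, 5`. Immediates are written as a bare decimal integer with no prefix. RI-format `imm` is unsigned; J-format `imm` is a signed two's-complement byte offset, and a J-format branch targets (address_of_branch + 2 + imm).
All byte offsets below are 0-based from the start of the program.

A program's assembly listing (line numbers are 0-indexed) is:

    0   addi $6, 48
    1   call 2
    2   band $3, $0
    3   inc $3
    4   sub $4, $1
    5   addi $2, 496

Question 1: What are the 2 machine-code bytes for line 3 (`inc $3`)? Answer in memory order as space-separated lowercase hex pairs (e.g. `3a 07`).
56 00

3. inc fields op=0x5:4|rd=3:3|pad=0:9 → word 5600h → 56 00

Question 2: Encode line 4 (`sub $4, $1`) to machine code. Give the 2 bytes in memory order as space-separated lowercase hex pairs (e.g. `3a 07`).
78 40

L4: sub op=0x7:4|rd=4:3|rs=1:3|pad=0:6 ⇒ 0x7840 ⇒ big 78 40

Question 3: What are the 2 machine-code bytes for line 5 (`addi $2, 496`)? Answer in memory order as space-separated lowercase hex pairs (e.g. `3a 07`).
f5 f0

line 5 (addi): pack op=0xf:4|rd=2:3|imm=496:9 = 0xf5f0; big→ f5 f0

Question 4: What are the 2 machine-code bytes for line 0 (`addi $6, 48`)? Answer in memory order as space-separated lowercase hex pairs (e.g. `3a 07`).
0. addi fields op=0xf:4|rd=6:3|imm=48:9 → word fc30h → fc 30

fc 30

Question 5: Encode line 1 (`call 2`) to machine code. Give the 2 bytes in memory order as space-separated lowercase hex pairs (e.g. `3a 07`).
e0 02

line 1 (call): pack op=0xe:4|imm=2:12 = 0xe002; big→ e0 02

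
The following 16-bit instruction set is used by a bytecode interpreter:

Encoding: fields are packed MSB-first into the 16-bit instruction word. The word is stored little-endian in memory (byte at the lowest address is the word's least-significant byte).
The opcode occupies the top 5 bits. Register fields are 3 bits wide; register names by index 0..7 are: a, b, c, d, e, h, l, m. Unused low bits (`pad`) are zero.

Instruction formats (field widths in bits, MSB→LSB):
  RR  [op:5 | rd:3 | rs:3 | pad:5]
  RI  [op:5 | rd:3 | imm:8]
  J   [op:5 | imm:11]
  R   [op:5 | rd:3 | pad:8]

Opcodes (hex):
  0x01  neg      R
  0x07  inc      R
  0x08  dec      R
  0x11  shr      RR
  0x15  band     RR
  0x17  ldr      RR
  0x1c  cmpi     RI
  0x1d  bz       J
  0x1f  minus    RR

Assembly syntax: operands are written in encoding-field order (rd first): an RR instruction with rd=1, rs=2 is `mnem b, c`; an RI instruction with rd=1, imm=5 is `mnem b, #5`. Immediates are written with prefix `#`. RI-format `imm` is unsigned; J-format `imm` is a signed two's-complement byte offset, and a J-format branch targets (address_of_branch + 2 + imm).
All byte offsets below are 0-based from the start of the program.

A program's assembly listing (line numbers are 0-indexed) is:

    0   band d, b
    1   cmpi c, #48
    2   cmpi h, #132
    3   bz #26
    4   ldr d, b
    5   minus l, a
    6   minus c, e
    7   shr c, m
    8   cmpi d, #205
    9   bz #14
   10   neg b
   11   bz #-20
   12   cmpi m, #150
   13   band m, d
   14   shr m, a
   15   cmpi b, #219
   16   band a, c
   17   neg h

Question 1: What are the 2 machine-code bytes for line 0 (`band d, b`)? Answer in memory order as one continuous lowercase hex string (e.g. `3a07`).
0. band fields op=0x15:5|rd=3:3|rs=1:3|pad=0:5 → word ab20h → 20 ab

20ab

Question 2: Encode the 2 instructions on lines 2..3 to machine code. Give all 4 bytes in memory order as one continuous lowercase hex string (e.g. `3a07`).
line 2 (cmpi): pack op=0x1c:5|rd=5:3|imm=132:8 = 0xe584; little→ 84 e5
line 3 (bz): pack op=0x1d:5|imm=26:11 = 0xe81a; little→ 1a e8

84e51ae8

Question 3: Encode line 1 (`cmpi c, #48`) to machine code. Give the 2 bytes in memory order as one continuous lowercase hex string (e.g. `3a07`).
30e2

1. cmpi fields op=0x1c:5|rd=2:3|imm=48:8 → word e230h → 30 e2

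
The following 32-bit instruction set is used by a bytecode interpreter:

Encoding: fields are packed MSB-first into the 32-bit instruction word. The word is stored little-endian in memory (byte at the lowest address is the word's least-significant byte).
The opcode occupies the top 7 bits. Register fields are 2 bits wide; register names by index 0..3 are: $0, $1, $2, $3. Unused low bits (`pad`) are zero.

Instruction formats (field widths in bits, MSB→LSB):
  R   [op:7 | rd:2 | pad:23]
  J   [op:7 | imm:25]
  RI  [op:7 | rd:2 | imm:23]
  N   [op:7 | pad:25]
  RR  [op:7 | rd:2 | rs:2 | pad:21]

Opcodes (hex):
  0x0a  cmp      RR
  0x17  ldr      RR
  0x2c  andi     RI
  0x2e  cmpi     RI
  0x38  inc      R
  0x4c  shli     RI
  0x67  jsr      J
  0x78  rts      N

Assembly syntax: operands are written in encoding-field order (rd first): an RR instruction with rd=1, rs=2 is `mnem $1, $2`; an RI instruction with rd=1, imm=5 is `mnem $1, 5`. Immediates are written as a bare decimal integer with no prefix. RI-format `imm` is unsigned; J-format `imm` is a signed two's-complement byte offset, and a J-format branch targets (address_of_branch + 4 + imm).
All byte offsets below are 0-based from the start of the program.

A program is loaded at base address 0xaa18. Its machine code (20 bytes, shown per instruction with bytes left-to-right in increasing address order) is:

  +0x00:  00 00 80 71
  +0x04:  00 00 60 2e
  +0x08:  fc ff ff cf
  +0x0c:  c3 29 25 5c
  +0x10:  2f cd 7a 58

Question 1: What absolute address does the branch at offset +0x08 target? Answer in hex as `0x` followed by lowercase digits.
off 0x08: read fc ff ff cf as little → 0xcffffffc
  op=0xcffffffc>>25=0x67 ⇒ jsr (J)
  imm: (w>>0)&0x1ffffff=0x1fffffc (s25→-4) → -4
  target = base 0xaa18 + off 0x08 + 4 + imm -4 = 0xaa20

0xaa20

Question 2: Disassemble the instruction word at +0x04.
@+04  little-endian(00 00 60 2e) = 0x2e600000
  top 7b → 0x17 → ldr [RR]
  rd: (w>>23)&0x3=0x0 → $0
  rs: (w>>21)&0x3=0x3 → $3

ldr $0, $3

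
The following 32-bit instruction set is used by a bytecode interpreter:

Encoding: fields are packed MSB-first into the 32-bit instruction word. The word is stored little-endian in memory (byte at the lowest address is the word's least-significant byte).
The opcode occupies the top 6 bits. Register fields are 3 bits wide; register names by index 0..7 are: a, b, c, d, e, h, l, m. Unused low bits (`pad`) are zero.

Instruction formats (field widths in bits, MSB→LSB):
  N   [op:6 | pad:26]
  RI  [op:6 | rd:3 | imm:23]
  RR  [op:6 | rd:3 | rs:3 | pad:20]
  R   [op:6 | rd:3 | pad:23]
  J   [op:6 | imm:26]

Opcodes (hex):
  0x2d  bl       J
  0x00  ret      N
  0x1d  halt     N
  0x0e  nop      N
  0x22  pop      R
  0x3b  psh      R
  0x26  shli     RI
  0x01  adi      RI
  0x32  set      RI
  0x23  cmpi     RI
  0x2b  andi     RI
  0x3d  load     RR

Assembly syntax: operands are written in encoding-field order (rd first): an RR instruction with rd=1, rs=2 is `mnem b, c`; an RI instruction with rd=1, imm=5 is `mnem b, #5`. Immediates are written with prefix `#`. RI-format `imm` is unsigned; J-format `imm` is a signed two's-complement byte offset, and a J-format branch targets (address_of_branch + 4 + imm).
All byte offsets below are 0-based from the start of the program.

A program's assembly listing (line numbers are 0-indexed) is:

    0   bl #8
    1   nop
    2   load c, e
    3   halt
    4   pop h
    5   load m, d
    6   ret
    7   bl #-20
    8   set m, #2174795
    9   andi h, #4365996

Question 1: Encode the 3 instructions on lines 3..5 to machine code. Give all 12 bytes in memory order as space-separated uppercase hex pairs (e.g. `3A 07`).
00 00 00 74 00 00 80 8A 00 00 B0 F7

line 3 (halt): pack op=0x1d:6|pad=0:26 = 0x74000000; little→ 00 00 00 74
line 4 (pop): pack op=0x22:6|rd=5:3|pad=0:23 = 0x8a800000; little→ 00 00 80 8a
line 5 (load): pack op=0x3d:6|rd=7:3|rs=3:3|pad=0:20 = 0xf7b00000; little→ 00 00 b0 f7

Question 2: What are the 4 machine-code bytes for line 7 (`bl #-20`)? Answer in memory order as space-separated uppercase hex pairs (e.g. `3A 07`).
7. bl fields op=0x2d:6|imm=-20:26 → word b7ffffech → ec ff ff b7

EC FF FF B7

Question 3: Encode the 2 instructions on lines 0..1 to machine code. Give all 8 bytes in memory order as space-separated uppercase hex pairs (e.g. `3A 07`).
08 00 00 B4 00 00 00 38

0. bl fields op=0x2d:6|imm=8:26 → word b4000008h → 08 00 00 b4
1. nop fields op=0xe:6|pad=0:26 → word 38000000h → 00 00 00 38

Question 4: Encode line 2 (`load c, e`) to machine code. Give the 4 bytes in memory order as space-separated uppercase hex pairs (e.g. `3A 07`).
2. load fields op=0x3d:6|rd=2:3|rs=4:3|pad=0:20 → word f5400000h → 00 00 40 f5

00 00 40 F5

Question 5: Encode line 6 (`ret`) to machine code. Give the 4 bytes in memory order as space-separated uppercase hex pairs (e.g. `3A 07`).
line 6 (ret): pack op=0x0:6|pad=0:26 = 0x00000000; little→ 00 00 00 00

00 00 00 00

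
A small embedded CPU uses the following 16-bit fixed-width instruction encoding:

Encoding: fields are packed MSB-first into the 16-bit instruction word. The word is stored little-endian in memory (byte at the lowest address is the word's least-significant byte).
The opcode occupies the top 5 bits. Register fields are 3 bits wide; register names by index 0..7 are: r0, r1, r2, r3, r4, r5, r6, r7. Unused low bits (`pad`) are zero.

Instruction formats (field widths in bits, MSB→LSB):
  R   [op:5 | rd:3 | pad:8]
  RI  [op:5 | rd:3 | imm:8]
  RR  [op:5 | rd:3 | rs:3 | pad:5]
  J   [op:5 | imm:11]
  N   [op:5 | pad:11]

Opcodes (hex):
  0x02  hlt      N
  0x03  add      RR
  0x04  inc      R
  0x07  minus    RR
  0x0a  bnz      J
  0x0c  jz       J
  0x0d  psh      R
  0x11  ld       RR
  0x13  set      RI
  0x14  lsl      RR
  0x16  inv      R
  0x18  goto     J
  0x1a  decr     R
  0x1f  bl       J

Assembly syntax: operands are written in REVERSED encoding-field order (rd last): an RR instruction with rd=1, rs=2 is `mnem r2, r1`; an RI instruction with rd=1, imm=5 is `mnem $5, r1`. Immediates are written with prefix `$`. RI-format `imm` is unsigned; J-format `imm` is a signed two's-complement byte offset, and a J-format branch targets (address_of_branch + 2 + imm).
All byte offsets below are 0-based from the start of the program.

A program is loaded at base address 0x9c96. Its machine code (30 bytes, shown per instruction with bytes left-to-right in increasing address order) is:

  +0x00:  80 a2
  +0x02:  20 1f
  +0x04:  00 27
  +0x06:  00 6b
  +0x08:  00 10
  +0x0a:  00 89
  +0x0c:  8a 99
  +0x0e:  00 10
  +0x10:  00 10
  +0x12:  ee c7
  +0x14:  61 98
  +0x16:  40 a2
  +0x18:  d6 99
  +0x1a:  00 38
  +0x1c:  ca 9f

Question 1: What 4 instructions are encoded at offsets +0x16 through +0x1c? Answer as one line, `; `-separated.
lsl r2, r2; set $214, r1; minus r0, r0; set $202, r7

@+16  little-endian(40 a2) = 0xa240
  op=0xa240>>11=0x14 ⇒ lsl (RR)
  [10:8] rd=2 = r2
  [7:5] rs=2 = r2
@+18  little-endian(d6 99) = 0x99d6
  op=0x99d6>>11=0x13 ⇒ set (RI)
  [10:8] rd=1 = r1
  [7:0] imm=214 = $214
@+1a  little-endian(00 38) = 0x3800
  op=0x3800>>11=0x7 ⇒ minus (RR)
  [10:8] rd=0 = r0
  [7:5] rs=0 = r0
@+1c  little-endian(ca 9f) = 0x9fca
  op=0x9fca>>11=0x13 ⇒ set (RI)
  [10:8] rd=7 = r7
  [7:0] imm=202 = $202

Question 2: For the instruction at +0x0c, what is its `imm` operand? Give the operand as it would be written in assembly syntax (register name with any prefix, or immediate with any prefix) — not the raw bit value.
$138

+0x0c: 8a 99 ⇒ word 0x998a (little)
  top 5b → 0x13 → set [RI]
  rd@[10:8]=0x1 ⇒ r1
  imm@[7:0]=0x8a ⇒ $138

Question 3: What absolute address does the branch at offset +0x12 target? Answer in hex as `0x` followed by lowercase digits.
0x9c98

off 0x12: read ee c7 as little → 0xc7ee
  top 5b → 0x18 → goto [J]
  imm@[10:0]=0x7ee (s11→-18) ⇒ $-18
  target = base 0x9c96 + off 0x12 + 2 + imm -18 = 0x9c98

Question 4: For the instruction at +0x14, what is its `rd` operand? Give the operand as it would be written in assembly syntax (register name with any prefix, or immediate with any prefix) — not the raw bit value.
+0x14: 61 98 ⇒ word 0x9861 (little)
  opcode bits[15:11]=0x13: set/RI
  rd: (w>>8)&0x7=0x0 → r0
  imm: (w>>0)&0xff=0x61 → $97

r0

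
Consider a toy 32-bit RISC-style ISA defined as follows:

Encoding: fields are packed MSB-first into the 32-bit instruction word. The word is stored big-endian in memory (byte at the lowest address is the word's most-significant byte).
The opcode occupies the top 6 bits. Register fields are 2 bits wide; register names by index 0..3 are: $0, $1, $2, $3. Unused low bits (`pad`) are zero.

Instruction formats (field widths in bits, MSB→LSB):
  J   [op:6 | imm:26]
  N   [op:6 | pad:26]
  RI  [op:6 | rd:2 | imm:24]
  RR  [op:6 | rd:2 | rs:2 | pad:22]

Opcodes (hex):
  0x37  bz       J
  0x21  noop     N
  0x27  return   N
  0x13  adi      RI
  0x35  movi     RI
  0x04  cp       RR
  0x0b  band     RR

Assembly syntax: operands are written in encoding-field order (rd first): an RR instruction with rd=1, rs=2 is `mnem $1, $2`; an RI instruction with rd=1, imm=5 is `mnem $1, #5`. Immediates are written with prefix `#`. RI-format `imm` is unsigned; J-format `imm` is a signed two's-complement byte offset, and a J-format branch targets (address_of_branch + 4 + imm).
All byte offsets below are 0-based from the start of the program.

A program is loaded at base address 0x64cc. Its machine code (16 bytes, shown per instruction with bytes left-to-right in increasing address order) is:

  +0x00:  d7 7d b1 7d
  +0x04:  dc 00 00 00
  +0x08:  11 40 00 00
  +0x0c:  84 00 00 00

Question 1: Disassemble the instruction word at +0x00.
movi $3, #8237437

[00] d7 7d b1 7d → 0xd77db17d
  top 6b → 0x35 → movi [RI]
  rd@[25:24]=0x3 ⇒ $3
  imm@[23:0]=0x7db17d ⇒ #8237437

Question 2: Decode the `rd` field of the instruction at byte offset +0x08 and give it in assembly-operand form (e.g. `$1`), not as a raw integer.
$1

off 0x08: read 11 40 00 00 as big → 0x11400000
  op=0x11400000>>26=0x4 ⇒ cp (RR)
  rd@[25:24]=0x1 ⇒ $1
  rs@[23:22]=0x1 ⇒ $1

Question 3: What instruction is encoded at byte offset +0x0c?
off 0x0c: read 84 00 00 00 as big → 0x84000000
  op=0x84000000>>26=0x21 ⇒ noop (N)

noop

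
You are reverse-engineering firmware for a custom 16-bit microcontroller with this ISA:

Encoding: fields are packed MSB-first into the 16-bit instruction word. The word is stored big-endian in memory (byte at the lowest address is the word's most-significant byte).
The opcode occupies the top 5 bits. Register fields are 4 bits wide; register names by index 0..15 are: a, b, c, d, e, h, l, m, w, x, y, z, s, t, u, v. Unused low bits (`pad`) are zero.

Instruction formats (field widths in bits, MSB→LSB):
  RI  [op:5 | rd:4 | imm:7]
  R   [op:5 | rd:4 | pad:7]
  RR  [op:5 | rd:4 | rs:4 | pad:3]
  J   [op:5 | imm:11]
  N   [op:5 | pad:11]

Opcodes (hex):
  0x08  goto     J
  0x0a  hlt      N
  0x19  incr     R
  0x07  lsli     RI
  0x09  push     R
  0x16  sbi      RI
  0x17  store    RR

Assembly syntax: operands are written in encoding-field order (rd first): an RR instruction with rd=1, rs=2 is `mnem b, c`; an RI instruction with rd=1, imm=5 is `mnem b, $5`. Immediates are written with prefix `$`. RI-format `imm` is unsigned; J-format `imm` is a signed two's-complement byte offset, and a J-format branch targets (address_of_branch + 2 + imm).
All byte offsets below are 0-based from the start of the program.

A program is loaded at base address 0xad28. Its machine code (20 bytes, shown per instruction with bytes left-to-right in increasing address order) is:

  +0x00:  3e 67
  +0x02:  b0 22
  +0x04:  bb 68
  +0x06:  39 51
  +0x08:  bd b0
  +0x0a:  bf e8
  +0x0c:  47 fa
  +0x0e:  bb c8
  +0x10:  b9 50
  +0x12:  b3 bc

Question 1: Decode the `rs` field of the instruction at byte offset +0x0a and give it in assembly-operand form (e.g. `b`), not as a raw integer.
t

+0x0a: bf e8 ⇒ word 0xbfe8 (big)
  opcode bits[15:11]=0x17: store/RR
  [10:7] rd=15 = v
  [6:3] rs=13 = t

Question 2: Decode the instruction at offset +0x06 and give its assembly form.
[06] 39 51 → 0x3951
  op=0x3951>>11=0x7 ⇒ lsli (RI)
  [10:7] rd=2 = c
  [6:0] imm=81 = $81

lsli c, $81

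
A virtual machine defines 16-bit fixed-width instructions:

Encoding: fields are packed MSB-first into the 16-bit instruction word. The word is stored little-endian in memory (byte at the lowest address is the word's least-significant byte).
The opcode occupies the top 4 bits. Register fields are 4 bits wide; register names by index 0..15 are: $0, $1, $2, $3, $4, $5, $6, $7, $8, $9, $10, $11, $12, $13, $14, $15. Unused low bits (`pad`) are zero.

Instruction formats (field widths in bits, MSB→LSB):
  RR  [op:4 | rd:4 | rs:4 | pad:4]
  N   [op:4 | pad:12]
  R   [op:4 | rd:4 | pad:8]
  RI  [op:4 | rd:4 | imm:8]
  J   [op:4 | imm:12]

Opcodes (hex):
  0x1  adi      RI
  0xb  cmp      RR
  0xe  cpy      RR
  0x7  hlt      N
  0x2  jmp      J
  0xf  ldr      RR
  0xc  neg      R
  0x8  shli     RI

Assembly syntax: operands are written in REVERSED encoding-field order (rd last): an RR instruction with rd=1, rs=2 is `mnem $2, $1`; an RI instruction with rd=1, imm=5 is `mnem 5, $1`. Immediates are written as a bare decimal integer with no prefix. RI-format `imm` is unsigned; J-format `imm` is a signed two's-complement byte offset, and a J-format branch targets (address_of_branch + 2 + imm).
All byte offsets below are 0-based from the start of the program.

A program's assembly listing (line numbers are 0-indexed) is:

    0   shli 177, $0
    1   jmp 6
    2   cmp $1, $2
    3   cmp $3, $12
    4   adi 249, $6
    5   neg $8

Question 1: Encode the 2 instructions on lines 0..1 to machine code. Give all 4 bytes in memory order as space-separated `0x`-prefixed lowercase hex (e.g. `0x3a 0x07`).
0xb1 0x80 0x06 0x20

line 0 (shli): pack op=0x8:4|rd=0:4|imm=177:8 = 0x80b1; little→ b1 80
line 1 (jmp): pack op=0x2:4|imm=6:12 = 0x2006; little→ 06 20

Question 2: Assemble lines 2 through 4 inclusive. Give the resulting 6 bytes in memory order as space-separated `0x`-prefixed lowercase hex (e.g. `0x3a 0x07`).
2. cmp fields op=0xb:4|rd=2:4|rs=1:4|pad=0:4 → word b210h → 10 b2
3. cmp fields op=0xb:4|rd=12:4|rs=3:4|pad=0:4 → word bc30h → 30 bc
4. adi fields op=0x1:4|rd=6:4|imm=249:8 → word 16f9h → f9 16

0x10 0xb2 0x30 0xbc 0xf9 0x16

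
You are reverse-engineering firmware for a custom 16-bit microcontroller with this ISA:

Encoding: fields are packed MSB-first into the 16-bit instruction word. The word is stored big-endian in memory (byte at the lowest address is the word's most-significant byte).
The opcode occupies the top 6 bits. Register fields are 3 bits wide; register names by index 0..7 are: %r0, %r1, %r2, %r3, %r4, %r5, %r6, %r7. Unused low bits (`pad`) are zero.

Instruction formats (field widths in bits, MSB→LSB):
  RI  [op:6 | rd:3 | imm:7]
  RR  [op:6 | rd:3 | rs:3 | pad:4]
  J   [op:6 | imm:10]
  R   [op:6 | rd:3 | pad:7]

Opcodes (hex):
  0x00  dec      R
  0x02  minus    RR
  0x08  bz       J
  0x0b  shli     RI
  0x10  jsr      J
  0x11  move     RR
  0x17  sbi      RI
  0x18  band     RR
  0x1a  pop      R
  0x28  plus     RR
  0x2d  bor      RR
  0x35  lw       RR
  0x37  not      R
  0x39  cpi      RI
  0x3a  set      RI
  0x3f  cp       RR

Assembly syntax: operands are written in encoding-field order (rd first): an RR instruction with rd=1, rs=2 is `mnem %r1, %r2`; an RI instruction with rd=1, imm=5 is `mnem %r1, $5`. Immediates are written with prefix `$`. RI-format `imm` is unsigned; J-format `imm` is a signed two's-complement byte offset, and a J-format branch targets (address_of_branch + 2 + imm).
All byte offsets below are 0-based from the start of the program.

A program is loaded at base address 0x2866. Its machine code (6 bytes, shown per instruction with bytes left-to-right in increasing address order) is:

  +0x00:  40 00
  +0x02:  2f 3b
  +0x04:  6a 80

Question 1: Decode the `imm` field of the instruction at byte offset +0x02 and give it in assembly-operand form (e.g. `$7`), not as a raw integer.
[02] 2f 3b → 0x2f3b
  op=0x2f3b>>10=0xb ⇒ shli (RI)
  rd: (w>>7)&0x7=0x6 → %r6
  imm: (w>>0)&0x7f=0x3b → $59

$59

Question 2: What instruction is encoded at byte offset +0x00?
[00] 40 00 → 0x4000
  op=0x4000>>10=0x10 ⇒ jsr (J)
  [9:0] imm=0 = $0

jsr $0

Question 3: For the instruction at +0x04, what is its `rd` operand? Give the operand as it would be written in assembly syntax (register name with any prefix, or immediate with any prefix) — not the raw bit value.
off 0x04: read 6a 80 as big → 0x6a80
  op=0x6a80>>10=0x1a ⇒ pop (R)
  rd: (w>>7)&0x7=0x5 → %r5

%r5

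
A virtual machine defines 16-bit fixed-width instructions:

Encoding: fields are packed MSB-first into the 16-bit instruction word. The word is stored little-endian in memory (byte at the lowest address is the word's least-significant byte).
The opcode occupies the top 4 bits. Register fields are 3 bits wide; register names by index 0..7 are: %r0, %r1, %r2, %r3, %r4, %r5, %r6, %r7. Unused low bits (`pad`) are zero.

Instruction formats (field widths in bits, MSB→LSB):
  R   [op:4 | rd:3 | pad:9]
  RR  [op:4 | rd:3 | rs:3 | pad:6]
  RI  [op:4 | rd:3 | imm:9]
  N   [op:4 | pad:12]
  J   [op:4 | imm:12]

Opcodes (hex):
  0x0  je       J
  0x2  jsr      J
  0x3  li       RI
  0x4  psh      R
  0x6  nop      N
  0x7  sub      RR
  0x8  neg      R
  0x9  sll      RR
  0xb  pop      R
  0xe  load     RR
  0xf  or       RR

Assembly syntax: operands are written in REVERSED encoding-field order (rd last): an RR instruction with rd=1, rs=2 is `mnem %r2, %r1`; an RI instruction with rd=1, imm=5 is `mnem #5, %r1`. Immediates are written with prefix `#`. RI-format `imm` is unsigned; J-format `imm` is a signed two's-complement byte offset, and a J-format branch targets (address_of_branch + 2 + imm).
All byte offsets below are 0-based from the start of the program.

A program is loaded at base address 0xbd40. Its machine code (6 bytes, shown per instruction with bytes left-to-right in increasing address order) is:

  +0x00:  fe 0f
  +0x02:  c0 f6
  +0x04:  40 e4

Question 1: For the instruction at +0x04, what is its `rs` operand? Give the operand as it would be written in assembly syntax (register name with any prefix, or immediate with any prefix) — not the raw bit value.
off 0x04: read 40 e4 as little → 0xe440
  op=0xe440>>12=0xe ⇒ load (RR)
  rd: (w>>9)&0x7=0x2 → %r2
  rs: (w>>6)&0x7=0x1 → %r1

%r1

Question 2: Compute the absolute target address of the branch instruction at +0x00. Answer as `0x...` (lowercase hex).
@+00  little-endian(fe 0f) = 0x0ffe
  opcode bits[15:12]=0x0: je/J
  imm: (w>>0)&0xfff=0xffe (s12→-2) → #-2
  target = base 0xbd40 + off 0x00 + 2 + imm -2 = 0xbd40

0xbd40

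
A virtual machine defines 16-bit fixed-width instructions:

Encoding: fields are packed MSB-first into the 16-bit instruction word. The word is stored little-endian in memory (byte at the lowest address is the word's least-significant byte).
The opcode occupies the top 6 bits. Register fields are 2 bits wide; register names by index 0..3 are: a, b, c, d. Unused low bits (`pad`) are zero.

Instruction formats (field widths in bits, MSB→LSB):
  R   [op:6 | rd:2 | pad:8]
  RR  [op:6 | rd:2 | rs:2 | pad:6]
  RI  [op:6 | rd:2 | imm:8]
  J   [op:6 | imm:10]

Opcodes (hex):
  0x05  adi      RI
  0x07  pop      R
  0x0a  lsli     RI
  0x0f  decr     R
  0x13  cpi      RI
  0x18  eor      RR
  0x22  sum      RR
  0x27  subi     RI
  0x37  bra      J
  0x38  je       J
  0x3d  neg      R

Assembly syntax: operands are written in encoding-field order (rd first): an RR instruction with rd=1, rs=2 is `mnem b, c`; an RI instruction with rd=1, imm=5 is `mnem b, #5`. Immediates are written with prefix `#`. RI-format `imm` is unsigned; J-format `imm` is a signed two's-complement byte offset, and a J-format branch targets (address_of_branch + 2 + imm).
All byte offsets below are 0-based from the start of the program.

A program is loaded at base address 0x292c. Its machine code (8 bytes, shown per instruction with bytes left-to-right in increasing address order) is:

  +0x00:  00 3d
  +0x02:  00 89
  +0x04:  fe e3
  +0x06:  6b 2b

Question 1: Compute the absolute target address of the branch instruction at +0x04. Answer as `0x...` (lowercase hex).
[04] fe e3 → 0xe3fe
  op=0xe3fe>>10=0x38 ⇒ je (J)
  imm: (w>>0)&0x3ff=0x3fe (s10→-2) → #-2
  target = base 0x292c + off 0x04 + 2 + imm -2 = 0x2930

0x2930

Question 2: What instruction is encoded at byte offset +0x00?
[00] 00 3d → 0x3d00
  op=0x3d00>>10=0xf ⇒ decr (R)
  rd@[9:8]=0x1 ⇒ b

decr b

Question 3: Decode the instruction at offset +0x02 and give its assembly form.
off 0x02: read 00 89 as little → 0x8900
  op=0x8900>>10=0x22 ⇒ sum (RR)
  rd: (w>>8)&0x3=0x1 → b
  rs: (w>>6)&0x3=0x0 → a

sum b, a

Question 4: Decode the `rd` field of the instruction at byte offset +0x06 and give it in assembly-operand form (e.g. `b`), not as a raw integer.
d

+0x06: 6b 2b ⇒ word 0x2b6b (little)
  op=0x2b6b>>10=0xa ⇒ lsli (RI)
  rd: (w>>8)&0x3=0x3 → d
  imm: (w>>0)&0xff=0x6b → #107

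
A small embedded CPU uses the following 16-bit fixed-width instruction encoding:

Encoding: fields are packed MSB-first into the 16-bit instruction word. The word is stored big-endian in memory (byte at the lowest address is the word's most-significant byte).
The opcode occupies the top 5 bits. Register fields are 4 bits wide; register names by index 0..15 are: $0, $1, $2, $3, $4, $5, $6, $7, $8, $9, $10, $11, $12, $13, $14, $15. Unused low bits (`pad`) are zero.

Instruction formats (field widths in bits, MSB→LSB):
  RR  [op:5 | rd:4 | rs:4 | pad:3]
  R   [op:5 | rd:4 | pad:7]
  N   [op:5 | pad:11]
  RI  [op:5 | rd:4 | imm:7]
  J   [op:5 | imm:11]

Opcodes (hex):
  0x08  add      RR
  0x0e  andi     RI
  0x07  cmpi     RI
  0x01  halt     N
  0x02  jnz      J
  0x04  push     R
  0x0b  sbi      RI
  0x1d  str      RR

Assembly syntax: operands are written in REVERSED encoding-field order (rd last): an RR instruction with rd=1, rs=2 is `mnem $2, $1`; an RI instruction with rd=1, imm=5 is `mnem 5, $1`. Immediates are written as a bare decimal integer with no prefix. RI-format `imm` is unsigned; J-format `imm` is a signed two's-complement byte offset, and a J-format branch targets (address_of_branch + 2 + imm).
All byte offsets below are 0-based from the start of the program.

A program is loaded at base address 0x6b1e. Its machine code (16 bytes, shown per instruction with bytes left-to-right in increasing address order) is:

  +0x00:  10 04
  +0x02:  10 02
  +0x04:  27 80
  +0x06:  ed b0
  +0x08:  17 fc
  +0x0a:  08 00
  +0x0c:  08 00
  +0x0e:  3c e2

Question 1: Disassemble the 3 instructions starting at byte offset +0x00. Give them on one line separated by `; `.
@+00  big-endian(10 04) = 0x1004
  top 5b → 0x2 → jnz [J]
  imm@[10:0]=0x4 ⇒ 4
@+02  big-endian(10 02) = 0x1002
  top 5b → 0x2 → jnz [J]
  imm@[10:0]=0x2 ⇒ 2
@+04  big-endian(27 80) = 0x2780
  top 5b → 0x4 → push [R]
  rd@[10:7]=0xf ⇒ $15

jnz 4; jnz 2; push $15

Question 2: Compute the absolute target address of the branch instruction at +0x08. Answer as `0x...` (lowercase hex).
[08] 17 fc → 0x17fc
  top 5b → 0x2 → jnz [J]
  imm: (w>>0)&0x7ff=0x7fc (s11→-4) → -4
  target = base 0x6b1e + off 0x08 + 2 + imm -4 = 0x6b24

0x6b24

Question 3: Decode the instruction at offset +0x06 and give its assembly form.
@+06  big-endian(ed b0) = 0xedb0
  op=0xedb0>>11=0x1d ⇒ str (RR)
  [10:7] rd=11 = $11
  [6:3] rs=6 = $6

str $6, $11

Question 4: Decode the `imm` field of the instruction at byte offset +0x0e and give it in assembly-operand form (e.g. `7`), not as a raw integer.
off 0x0e: read 3c e2 as big → 0x3ce2
  opcode bits[15:11]=0x7: cmpi/RI
  rd@[10:7]=0x9 ⇒ $9
  imm@[6:0]=0x62 ⇒ 98

98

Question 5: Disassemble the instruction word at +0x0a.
halt

off 0x0a: read 08 00 as big → 0x0800
  top 5b → 0x1 → halt [N]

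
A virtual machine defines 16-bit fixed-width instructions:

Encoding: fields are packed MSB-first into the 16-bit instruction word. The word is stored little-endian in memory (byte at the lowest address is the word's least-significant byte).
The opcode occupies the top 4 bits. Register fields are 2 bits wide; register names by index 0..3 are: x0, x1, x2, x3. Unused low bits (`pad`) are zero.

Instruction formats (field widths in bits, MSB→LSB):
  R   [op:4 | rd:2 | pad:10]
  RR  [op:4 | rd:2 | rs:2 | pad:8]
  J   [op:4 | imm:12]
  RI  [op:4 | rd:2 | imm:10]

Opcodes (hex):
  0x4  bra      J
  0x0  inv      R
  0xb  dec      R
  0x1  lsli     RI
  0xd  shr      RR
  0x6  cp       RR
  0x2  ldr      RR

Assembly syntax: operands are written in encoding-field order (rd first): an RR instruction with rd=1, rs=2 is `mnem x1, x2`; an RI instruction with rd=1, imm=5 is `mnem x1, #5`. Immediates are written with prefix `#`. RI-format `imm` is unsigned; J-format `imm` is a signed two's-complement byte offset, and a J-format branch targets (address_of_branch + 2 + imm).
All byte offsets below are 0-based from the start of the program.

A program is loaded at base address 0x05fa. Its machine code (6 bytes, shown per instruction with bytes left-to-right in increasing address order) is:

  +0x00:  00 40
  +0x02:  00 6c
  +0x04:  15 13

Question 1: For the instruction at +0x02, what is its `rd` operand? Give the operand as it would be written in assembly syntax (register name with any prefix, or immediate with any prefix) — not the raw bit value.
x3

off 0x02: read 00 6c as little → 0x6c00
  op=0x6c00>>12=0x6 ⇒ cp (RR)
  rd@[11:10]=0x3 ⇒ x3
  rs@[9:8]=0x0 ⇒ x0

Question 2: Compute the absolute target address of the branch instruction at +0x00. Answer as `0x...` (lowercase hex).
0x05fc

[00] 00 40 → 0x4000
  opcode bits[15:12]=0x4: bra/J
  imm@[11:0]=0x0 ⇒ #0
  target = base 0x05fa + off 0x00 + 2 + imm 0 = 0x05fc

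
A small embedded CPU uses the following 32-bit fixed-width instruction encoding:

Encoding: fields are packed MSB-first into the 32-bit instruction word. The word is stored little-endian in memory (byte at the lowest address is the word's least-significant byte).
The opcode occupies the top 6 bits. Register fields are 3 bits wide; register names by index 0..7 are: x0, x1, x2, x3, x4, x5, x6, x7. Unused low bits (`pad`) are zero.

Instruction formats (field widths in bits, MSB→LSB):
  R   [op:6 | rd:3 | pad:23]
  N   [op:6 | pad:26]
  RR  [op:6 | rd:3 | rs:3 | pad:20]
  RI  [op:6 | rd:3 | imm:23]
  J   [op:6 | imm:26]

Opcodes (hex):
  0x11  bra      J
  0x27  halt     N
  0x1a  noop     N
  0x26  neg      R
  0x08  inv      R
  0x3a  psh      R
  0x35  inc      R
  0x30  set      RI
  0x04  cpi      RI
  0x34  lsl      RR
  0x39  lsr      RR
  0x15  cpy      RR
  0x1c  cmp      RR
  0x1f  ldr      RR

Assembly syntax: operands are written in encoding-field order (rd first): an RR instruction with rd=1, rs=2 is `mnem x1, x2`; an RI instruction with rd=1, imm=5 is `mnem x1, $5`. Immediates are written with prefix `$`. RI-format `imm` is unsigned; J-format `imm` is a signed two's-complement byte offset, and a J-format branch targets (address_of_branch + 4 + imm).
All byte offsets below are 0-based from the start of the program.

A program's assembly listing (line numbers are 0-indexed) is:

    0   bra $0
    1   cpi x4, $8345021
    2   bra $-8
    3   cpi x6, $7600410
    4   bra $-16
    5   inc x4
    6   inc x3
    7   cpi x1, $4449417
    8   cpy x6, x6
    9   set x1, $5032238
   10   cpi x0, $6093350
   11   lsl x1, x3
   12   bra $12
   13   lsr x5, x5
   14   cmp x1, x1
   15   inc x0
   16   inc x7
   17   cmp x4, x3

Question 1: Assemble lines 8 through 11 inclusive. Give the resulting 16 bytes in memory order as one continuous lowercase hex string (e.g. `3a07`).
000060572ec9ccc026fa5c100000b0d0

line 8 (cpy): pack op=0x15:6|rd=6:3|rs=6:3|pad=0:20 = 0x57600000; little→ 00 00 60 57
line 9 (set): pack op=0x30:6|rd=1:3|imm=5032238:23 = 0xc0ccc92e; little→ 2e c9 cc c0
line 10 (cpi): pack op=0x4:6|rd=0:3|imm=6093350:23 = 0x105cfa26; little→ 26 fa 5c 10
line 11 (lsl): pack op=0x34:6|rd=1:3|rs=3:3|pad=0:20 = 0xd0b00000; little→ 00 00 b0 d0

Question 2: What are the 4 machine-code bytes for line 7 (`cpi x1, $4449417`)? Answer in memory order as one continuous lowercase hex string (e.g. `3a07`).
89e4c310

line 7 (cpi): pack op=0x4:6|rd=1:3|imm=4449417:23 = 0x10c3e489; little→ 89 e4 c3 10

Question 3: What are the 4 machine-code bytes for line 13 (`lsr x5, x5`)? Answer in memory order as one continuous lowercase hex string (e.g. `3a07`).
13. lsr fields op=0x39:6|rd=5:3|rs=5:3|pad=0:20 → word e6d00000h → 00 00 d0 e6

0000d0e6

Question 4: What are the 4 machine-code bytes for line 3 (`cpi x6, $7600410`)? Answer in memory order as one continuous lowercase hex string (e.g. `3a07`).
1af97313

3. cpi fields op=0x4:6|rd=6:3|imm=7600410:23 → word 1373f91ah → 1a f9 73 13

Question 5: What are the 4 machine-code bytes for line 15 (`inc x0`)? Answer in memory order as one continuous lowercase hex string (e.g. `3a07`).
000000d4

15. inc fields op=0x35:6|rd=0:3|pad=0:23 → word d4000000h → 00 00 00 d4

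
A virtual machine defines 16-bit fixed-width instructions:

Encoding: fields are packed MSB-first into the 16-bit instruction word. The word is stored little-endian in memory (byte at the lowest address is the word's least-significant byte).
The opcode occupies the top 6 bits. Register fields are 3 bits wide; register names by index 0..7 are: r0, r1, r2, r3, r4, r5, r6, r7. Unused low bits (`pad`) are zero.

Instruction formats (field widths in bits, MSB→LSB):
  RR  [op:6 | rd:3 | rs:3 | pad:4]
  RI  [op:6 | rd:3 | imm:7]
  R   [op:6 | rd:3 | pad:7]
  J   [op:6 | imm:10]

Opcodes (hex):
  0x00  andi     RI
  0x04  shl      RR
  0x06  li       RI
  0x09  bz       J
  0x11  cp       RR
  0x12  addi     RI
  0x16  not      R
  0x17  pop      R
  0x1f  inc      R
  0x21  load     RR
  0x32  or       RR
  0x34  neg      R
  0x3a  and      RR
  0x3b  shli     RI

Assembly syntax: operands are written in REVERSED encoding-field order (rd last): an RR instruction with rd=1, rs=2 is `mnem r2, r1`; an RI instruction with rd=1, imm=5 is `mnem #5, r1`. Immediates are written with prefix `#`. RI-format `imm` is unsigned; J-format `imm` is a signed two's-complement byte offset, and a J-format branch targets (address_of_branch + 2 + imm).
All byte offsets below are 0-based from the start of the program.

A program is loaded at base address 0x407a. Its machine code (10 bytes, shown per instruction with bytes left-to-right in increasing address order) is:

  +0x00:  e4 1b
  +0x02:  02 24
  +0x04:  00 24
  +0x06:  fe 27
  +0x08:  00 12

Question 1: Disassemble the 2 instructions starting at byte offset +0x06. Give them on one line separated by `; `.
bz #-2; shl r0, r4

+0x06: fe 27 ⇒ word 0x27fe (little)
  top 6b → 0x9 → bz [J]
  imm@[9:0]=0x3fe (s10→-2) ⇒ #-2
+0x08: 00 12 ⇒ word 0x1200 (little)
  top 6b → 0x4 → shl [RR]
  rd@[9:7]=0x4 ⇒ r4
  rs@[6:4]=0x0 ⇒ r0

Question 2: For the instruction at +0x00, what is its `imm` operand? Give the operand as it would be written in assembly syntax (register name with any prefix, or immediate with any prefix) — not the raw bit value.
#100

off 0x00: read e4 1b as little → 0x1be4
  top 6b → 0x6 → li [RI]
  rd: (w>>7)&0x7=0x7 → r7
  imm: (w>>0)&0x7f=0x64 → #100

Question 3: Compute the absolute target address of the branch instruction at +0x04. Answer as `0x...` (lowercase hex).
0x4080

off 0x04: read 00 24 as little → 0x2400
  op=0x2400>>10=0x9 ⇒ bz (J)
  imm@[9:0]=0x0 ⇒ #0
  target = base 0x407a + off 0x04 + 2 + imm 0 = 0x4080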